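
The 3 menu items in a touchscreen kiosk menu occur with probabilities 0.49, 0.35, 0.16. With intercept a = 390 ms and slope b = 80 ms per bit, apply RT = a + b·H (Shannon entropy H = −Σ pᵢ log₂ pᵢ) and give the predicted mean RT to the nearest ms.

507 ms

H = 0.49·log₂(1/0.49) + 0.35·log₂(1/0.35) + 0.16·log₂(1/0.16) = 1.4574 bits.
RT = 390 + 80 × 1.4574 = 506.59 ms.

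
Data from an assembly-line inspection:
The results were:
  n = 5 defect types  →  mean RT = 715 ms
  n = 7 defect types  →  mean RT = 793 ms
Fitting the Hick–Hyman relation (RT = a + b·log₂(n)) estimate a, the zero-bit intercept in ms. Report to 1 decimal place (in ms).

Slope: b = (793 − 715) / (log₂ 7 − log₂ 5) = 78/0.4854 = 160.683 ms/bit.
a = RT₁ − b·log₂ n₁ = 715 − 160.683 × 2.3219 = 341.905 ms.

341.9 ms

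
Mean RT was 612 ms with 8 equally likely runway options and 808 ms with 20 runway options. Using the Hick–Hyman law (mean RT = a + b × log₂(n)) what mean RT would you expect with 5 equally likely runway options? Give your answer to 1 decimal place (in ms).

RT is linear in log₂ n, so two points fix the line:
  b = (808 − 612) / (log₂ 20 − log₂ 8) = 196 / (4.3219 − 3) = 148.268 ms/bit
  a = 612 − 148.268 × 3 = 167.195 ms
Then RT(5) = 167.195 + 148.268 × log₂ 5 = 167.195 + 148.268 × 2.3219 ≈ 511.463 ms.

511.5 ms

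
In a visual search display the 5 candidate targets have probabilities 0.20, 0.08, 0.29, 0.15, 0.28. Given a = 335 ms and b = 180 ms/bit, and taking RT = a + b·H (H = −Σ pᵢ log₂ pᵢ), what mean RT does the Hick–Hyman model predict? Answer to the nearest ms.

H = 0.20·log₂(1/0.20) + 0.08·log₂(1/0.08) + 0.29·log₂(1/0.29) + 0.15·log₂(1/0.15) + 0.28·log₂(1/0.28) = 2.1986 bits.
RT = 335 + 180 × 2.1986 = 730.74 ms.

731 ms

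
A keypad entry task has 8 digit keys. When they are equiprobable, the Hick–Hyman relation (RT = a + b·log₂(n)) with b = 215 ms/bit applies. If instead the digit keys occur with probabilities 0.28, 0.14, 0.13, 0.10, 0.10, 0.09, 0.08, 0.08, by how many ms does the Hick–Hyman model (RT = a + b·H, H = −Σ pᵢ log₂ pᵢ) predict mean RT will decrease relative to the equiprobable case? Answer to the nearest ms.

31 ms

The RT saving is b·ΔH. Equiprobable H₀ = log₂(8) = 3.0000 bits; with the given probabilities H = 2.8540 bits.
b·(H₀ − H) = 215 × (3.0000 − 2.8540) = 31.38 ms.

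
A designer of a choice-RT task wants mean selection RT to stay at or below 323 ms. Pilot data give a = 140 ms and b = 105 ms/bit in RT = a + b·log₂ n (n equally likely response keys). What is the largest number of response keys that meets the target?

105·log₂ n ≤ 323 − 140 = 183, giving log₂ n ≤ 1.7429 and n ≤ 3.347. The largest whole number is 3.

3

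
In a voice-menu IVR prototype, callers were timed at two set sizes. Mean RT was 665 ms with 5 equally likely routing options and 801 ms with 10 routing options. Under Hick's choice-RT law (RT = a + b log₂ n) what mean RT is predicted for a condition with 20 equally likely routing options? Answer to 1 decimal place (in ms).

With log₂ n on the abscissa the relation is linear; from the two conditions:
  b = (801 − 665) / (log₂ 10 − log₂ 5) = 136 / (3.3219 − 2.3219) = 136.000 ms/bit
  a = 665 − 136.000 × 2.3219 = 349.218 ms
Then RT(20) = 349.218 + 136.000 × log₂ 20 = 349.218 + 136.000 × 4.3219 ≈ 937.000 ms.

937.0 ms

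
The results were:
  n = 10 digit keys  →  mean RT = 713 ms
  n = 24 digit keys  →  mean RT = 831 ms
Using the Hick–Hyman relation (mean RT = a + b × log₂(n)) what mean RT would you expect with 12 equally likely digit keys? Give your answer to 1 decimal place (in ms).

737.6 ms

RT is linear in log₂ n, so two points fix the line:
  b = (831 − 713) / (log₂ 24 − log₂ 10) = 118 / (4.5850 − 3.3219) = 93.426 ms/bit
  a = 713 − 93.426 × 3.3219 = 402.646 ms
Then RT(12) = 402.646 + 93.426 × log₂ 12 = 402.646 + 93.426 × 3.5850 ≈ 737.574 ms.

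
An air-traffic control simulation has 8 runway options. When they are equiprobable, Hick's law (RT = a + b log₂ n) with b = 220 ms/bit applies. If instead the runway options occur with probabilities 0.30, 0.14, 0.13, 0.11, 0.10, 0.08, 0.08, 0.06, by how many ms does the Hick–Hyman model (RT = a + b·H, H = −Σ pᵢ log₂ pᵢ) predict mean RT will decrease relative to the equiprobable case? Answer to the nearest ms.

The RT saving is b·ΔH. Equiprobable H₀ = log₂(8) = 3.0000 bits; with the given probabilities H = 2.8099 bits.
b·(H₀ − H) = 220 × (3.0000 − 2.8099) = 41.83 ms.

42 ms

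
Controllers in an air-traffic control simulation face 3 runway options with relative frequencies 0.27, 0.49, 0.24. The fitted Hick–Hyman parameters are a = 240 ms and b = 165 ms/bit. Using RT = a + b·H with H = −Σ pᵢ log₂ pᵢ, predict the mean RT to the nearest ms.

489 ms

Entropy contributions −pᵢ log₂ pᵢ: 0.5100, 0.5043, 0.4941; sum H = 1.5084 bits.
RT = a + bH = 240 + 165·1.5084 = 488.89 ms.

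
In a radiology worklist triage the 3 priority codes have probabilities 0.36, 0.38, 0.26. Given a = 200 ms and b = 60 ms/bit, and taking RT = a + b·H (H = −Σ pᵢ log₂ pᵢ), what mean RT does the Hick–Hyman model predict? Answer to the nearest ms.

294 ms

Entropy contributions −pᵢ log₂ pᵢ: 0.5306, 0.5305, 0.5053; sum H = 1.5664 bits.
RT = a + bH = 200 + 60·1.5664 = 293.98 ms.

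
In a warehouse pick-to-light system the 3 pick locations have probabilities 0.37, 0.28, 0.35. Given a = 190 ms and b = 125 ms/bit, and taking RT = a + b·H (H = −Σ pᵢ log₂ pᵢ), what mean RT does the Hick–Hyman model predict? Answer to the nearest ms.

387 ms

Entropy contributions −pᵢ log₂ pᵢ: 0.5307, 0.5142, 0.5301; sum H = 1.5751 bits.
RT = a + bH = 190 + 125·1.5751 = 386.88 ms.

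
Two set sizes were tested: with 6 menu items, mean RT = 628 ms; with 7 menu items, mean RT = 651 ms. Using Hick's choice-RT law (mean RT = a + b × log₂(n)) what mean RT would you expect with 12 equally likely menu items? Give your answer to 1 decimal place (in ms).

731.4 ms

RT is linear in log₂ n, so two points fix the line:
  b = (651 − 628) / (log₂ 7 − log₂ 6) = 23 / (2.8074 − 2.5850) = 103.421 ms/bit
  a = 628 − 103.421 × 2.5850 = 360.661 ms
Then RT(12) = 360.661 + 103.421 × log₂ 12 = 360.661 + 103.421 × 3.5850 ≈ 731.421 ms.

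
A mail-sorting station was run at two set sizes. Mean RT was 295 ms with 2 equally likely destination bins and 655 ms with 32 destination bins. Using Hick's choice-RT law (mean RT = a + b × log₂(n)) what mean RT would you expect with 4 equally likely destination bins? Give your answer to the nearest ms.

385 ms

With log₂ n on the abscissa the relation is linear; from the two conditions:
  b = (655 − 295) / (log₂ 32 − log₂ 2) = 360 / (5 − 1) = 90 ms/bit
  a = 295 − 90 × 1 = 205 ms
Then RT(4) = 205 + 90 × log₂ 4 = 205 + 90 × 2 ≈ 385.000 ms.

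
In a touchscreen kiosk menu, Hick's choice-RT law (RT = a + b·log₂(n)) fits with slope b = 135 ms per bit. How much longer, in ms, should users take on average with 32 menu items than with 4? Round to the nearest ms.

405 ms

Only the slope matters, since a is common to both: ΔRT = b·log₂(n₂/n₁).
log₂(32) − log₂(4) = log₂(32/4) = log₂(8) = 3.
ΔRT = 135 × 3.0000 = 405.000 ms.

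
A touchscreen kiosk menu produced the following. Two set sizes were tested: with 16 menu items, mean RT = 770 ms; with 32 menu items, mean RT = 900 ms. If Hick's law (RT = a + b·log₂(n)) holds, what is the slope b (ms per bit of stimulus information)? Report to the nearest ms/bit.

130 ms/bit

Slope: b = (900 − 770) / (log₂ 32 − log₂ 16) = 130/1.0000 = 130 ms/bit.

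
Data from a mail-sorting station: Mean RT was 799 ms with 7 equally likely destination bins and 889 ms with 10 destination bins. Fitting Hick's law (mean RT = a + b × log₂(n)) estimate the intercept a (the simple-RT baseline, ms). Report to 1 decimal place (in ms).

308.0 ms

The slope on a log₂ axis is (889 − 799) / (3.3219 − 2.8074) = 174.902 ms/bit.
Intercept: a = 799 − 174.902·log₂(7) = 307.987 ms.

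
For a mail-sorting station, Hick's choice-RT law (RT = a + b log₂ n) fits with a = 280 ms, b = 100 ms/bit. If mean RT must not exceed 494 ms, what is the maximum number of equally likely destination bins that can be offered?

4

100·log₂ n ≤ 494 − 280 = 214, giving log₂ n ≤ 2.1400 and n ≤ 4.408. The largest whole number is 4.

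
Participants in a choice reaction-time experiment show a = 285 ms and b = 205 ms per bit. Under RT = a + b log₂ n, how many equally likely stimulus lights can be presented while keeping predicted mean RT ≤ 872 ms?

Information budget: (872 − 285)/205 = 2.8634 bits, so n ≤ 2^2.8634 = 7.277 → at most 7.

7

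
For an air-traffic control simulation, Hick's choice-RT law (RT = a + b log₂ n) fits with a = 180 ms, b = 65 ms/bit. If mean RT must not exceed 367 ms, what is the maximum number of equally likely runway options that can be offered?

Information budget: (367 − 180)/65 = 2.8769 bits, so n ≤ 2^2.8769 = 7.346 → at most 7.

7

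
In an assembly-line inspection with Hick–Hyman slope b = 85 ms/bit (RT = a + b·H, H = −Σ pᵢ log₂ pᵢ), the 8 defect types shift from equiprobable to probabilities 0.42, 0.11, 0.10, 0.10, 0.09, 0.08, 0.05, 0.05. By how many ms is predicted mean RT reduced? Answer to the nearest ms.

36 ms

Equiprobable entropy H₀ = log₂ 8 = 3.0000 bits.
Skewed entropy H = −Σ pᵢ log₂ pᵢ = 2.5767 bits.
ΔRT = b·(H₀ − H) = 85 × 0.4233 = 35.98 ms.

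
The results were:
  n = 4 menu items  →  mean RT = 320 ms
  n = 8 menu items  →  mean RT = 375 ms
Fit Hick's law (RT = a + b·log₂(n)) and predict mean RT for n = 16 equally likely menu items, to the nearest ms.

With log₂ n on the abscissa the relation is linear; from the two conditions:
  b = (375 − 320) / (log₂ 8 − log₂ 4) = 55 / (3 − 2) = 55 ms/bit
  a = 320 − 55 × 2 = 210 ms
Then RT(16) = 210 + 55 × log₂ 16 = 210 + 55 × 4 ≈ 430.000 ms.

430 ms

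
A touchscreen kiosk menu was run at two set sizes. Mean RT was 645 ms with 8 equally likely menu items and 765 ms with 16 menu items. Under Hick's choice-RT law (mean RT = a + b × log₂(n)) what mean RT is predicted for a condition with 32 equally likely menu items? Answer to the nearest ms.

With log₂ n on the abscissa the relation is linear; from the two conditions:
  b = (765 − 645) / (log₂ 16 − log₂ 8) = 120 / (4 − 3) = 120 ms/bit
  a = 645 − 120 × 3 = 285 ms
Then RT(32) = 285 + 120 × log₂ 32 = 285 + 120 × 5 ≈ 885.000 ms.

885 ms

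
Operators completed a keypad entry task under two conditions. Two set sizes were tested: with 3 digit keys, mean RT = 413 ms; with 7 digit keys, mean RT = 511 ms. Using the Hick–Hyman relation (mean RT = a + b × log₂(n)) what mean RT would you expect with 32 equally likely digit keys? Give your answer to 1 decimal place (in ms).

RT is linear in log₂ n, so two points fix the line:
  b = (511 − 413) / (log₂ 7 − log₂ 3) = 98 / (2.8074 − 1.5850) = 80.171 ms/bit
  a = 413 − 80.171 × 1.5850 = 285.933 ms
Then RT(32) = 285.933 + 80.171 × log₂ 32 = 285.933 + 80.171 × 5 ≈ 686.786 ms.

686.8 ms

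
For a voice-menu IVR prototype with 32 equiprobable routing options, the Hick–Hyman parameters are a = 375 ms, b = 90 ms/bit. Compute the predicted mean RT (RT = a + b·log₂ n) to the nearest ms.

825 ms

log₂(32) = 5 bits, so RT = 375 + 90 × 5 ≈ 825.000 ms.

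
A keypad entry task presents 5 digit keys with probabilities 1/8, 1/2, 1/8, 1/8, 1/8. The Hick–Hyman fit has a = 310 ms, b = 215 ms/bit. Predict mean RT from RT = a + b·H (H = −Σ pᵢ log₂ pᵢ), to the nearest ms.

740 ms

H = −Σ pᵢ log₂ pᵢ = 0.125·3 + 0.5·1 + 0.125·3 + 0.125·3 + 0.125·3 = 2.000 bits.
RT = 310 + 215 × 2.000 = 740.00 ms.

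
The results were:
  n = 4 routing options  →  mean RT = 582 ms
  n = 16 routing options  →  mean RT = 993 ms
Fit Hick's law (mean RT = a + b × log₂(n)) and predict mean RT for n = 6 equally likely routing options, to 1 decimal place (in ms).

702.2 ms

Fit slope and intercept:
  b = (993 − 582) / (log₂ 16 − log₂ 4) = 411 / (4 − 2) = 205.500 ms/bit
  a = 582 − 205.500 × 2 = 171.000 ms
Then RT(6) = 171.000 + 205.500 × log₂ 6 = 171.000 + 205.500 × 2.5850 ≈ 702.210 ms.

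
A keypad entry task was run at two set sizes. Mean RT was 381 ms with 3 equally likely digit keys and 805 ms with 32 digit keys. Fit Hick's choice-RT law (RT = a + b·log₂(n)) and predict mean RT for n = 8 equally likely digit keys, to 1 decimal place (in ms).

Fit slope and intercept:
  b = (805 − 381) / (log₂ 32 − log₂ 3) = 424 / (5 − 1.5850) = 124.157 ms/bit
  a = 381 − 124.157 × 1.5850 = 184.216 ms
Then RT(8) = 184.216 + 124.157 × log₂ 8 = 184.216 + 124.157 × 3 ≈ 556.686 ms.

556.7 ms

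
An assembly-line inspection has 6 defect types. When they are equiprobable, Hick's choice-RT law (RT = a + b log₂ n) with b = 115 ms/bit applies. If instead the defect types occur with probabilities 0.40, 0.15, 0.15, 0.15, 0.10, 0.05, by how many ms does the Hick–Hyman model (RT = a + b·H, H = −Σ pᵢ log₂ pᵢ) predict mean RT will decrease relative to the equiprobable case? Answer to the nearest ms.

Equiprobable entropy H₀ = log₂ 6 = 2.5850 bits.
Skewed entropy H = −Σ pᵢ log₂ pᵢ = 2.3087 bits.
ΔRT = b·(H₀ − H) = 115 × 0.2763 = 31.77 ms.

32 ms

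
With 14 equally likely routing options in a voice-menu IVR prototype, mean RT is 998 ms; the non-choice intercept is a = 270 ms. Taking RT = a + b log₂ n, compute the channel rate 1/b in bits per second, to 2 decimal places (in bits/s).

5.23 bits/s

b = (998 − 270)/log₂ 14 = 728/3.8074 = 191.209 ms per bit = 0.19121 s/bit; the reciprocal is 5.230 bits/s.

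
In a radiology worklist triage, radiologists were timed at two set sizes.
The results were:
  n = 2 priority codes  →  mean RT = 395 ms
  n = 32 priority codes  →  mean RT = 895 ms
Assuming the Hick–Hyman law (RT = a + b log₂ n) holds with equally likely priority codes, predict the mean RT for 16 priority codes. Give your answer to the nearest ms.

Fit slope and intercept:
  b = (895 − 395) / (log₂ 32 − log₂ 2) = 500 / (5 − 1) = 125 ms/bit
  a = 395 − 125 × 1 = 270 ms
Then RT(16) = 270 + 125 × log₂ 16 = 270 + 125 × 4 ≈ 770.000 ms.

770 ms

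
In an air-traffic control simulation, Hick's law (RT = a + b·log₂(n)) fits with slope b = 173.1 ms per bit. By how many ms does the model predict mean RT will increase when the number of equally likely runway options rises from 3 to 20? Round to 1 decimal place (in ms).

473.8 ms

Only the slope matters, since a is common to both: ΔRT = b·log₂(n₂/n₁).
log₂(20) − log₂(3) = 4.3219 − 1.5850 = 2.7370.
ΔRT = 173.1 × 2.7370 = 473.769 ms.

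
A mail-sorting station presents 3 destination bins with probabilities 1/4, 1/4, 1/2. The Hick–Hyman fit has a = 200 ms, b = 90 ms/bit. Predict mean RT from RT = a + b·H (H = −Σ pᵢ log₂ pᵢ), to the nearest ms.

H = −Σ pᵢ log₂ pᵢ = 0.25·2 + 0.25·2 + 0.5·1 = 1.500 bits.
RT = 200 + 90 × 1.500 = 335.00 ms.

335 ms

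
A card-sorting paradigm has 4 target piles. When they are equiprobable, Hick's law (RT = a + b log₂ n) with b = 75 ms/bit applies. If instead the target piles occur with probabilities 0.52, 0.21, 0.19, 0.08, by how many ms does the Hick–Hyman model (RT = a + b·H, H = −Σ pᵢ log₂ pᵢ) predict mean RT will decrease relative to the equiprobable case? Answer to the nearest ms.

22 ms

Equiprobable entropy H₀ = log₂ 4 = 2.0000 bits.
Skewed entropy H = −Σ pᵢ log₂ pᵢ = 1.7101 bits.
ΔRT = b·(H₀ − H) = 75 × 0.2899 = 21.74 ms.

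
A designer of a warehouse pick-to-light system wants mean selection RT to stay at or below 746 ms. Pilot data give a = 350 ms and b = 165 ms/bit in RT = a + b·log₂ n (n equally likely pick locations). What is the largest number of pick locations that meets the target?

Information budget: (746 − 350)/165 = 2.4000 bits, so n ≤ 2^2.4000 = 5.278 → at most 5.

5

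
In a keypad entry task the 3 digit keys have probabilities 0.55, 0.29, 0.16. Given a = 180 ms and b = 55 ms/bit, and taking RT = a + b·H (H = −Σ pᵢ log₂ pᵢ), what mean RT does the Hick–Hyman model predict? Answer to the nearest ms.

258 ms

H = 0.55·log₂(1/0.55) + 0.29·log₂(1/0.29) + 0.16·log₂(1/0.16) = 1.4153 bits.
RT = 180 + 55 × 1.4153 = 257.84 ms.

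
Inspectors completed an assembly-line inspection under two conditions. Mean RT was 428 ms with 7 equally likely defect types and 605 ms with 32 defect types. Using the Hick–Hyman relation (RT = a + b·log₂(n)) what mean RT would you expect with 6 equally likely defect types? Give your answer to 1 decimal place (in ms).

RT is linear in log₂ n, so two points fix the line:
  b = (605 − 428) / (log₂ 32 − log₂ 7) = 177 / (5 − 2.8074) = 80.724 ms/bit
  a = 428 − 80.724 × 2.8074 = 201.378 ms
Then RT(6) = 201.378 + 80.724 × log₂ 6 = 201.378 + 80.724 × 2.5850 ≈ 410.048 ms.

410.0 ms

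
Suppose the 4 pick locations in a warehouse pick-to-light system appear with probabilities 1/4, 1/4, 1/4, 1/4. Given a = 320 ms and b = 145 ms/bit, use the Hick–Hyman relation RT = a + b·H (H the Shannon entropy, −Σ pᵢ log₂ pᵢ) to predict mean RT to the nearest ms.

610 ms

Each term −pᵢ log₂ pᵢ: 0.25·2 + 0.25·2 + 0.25·2 + 0.25·2; summed, H = 2.000 bits.
Mean RT = a + bH = 320 + 145·2.000 = 610.00 ms.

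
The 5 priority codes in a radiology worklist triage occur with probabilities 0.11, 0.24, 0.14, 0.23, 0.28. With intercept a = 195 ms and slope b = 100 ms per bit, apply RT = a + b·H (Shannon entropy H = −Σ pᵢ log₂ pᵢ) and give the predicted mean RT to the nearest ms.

Entropy contributions −pᵢ log₂ pᵢ: 0.3503, 0.4941, 0.3971, 0.4877, 0.5142; sum H = 2.2434 bits.
RT = a + bH = 195 + 100·2.2434 = 419.34 ms.

419 ms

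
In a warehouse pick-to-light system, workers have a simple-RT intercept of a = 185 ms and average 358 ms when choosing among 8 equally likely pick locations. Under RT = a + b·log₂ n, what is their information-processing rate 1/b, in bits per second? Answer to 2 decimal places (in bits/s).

17.34 bits/s

Choice component = 358 − 185 = 173 ms over log₂(8) = 3 bits.
b = 173 / 3 = 57.667 ms/bit, so 1/b = 17.341 bits/s.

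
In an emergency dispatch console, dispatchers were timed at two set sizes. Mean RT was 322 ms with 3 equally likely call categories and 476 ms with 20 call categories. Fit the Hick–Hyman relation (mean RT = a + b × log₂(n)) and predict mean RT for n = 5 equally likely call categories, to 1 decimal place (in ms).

363.5 ms

RT is linear in log₂ n, so two points fix the line:
  b = (476 − 322) / (log₂ 20 − log₂ 3) = 154 / (4.3219 − 1.5850) = 56.267 ms/bit
  a = 322 − 56.267 × 1.5850 = 232.819 ms
Then RT(5) = 232.819 + 56.267 × log₂ 5 = 232.819 + 56.267 × 2.3219 ≈ 363.467 ms.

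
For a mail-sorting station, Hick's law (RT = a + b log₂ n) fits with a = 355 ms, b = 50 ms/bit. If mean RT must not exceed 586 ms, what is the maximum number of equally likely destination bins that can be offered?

24

Information budget: (586 − 355)/50 = 4.6200 bits, so n ≤ 2^4.6200 = 24.590 → at most 24.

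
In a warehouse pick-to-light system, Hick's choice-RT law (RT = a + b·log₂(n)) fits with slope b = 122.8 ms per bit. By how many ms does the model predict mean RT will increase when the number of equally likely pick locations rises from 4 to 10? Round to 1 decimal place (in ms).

162.3 ms

The intercept a cancels: ΔRT = b·(log₂ n₂ − log₂ n₁) = b·log₂(n₂/n₁).
log₂(10) − log₂(4) = 3.3219 − 2 = 1.3219.
ΔRT = 122.8 × 1.3219 = 162.333 ms.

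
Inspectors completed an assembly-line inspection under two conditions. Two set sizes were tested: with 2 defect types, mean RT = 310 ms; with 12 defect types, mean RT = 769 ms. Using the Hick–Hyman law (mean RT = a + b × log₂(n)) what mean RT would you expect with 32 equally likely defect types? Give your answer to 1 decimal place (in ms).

Fit slope and intercept:
  b = (769 − 310) / (log₂ 12 − log₂ 2) = 459 / (3.5850 − 1) = 177.565 ms/bit
  a = 310 − 177.565 × 1 = 132.435 ms
Then RT(32) = 132.435 + 177.565 × log₂ 32 = 132.435 + 177.565 × 5 ≈ 1020.262 ms.

1020.3 ms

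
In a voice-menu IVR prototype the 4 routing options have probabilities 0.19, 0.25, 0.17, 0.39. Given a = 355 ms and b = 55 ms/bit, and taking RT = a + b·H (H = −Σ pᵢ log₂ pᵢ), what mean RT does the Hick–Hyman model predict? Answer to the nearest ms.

H = 0.19·log₂(1/0.19) + 0.25·log₂(1/0.25) + 0.17·log₂(1/0.17) + 0.39·log₂(1/0.39) = 1.9196 bits.
RT = 355 + 55 × 1.9196 = 460.58 ms.

461 ms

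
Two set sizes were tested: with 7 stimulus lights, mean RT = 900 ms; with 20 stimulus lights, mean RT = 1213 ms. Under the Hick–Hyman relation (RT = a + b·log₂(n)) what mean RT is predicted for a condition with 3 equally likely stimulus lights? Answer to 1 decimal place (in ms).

Fit slope and intercept:
  b = (1213 − 900) / (log₂ 20 − log₂ 7) = 313 / (4.3219 − 2.8074) = 206.659 ms/bit
  a = 900 − 206.659 × 2.8074 = 319.835 ms
Then RT(3) = 319.835 + 206.659 × log₂ 3 = 319.835 + 206.659 × 1.5850 ≈ 647.382 ms.

647.4 ms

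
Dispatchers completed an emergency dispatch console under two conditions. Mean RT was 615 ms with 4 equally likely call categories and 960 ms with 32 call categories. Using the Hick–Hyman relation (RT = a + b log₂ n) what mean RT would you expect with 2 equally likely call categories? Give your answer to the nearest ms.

500 ms

Fit slope and intercept:
  b = (960 − 615) / (log₂ 32 − log₂ 4) = 345 / (5 − 2) = 115 ms/bit
  a = 615 − 115 × 2 = 385 ms
Then RT(2) = 385 + 115 × log₂ 2 = 385 + 115 × 1 ≈ 500.000 ms.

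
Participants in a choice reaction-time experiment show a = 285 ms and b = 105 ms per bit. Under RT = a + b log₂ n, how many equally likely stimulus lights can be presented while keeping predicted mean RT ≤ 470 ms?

3

Set 285 + 105·log₂ n ≤ 470 → log₂ n ≤ (470 − 285)/105 = 1.7619.
So n ≤ 2^1.7619 = 3.391; the largest integer n is 3.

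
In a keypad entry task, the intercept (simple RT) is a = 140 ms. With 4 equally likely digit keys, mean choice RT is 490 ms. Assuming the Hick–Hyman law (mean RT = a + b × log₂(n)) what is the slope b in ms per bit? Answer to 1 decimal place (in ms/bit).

175.0 ms/bit

log₂(4) = 2 bits.
b = (RT − a)/log₂ n = (490 − 140) / 2 = 175.000 ms/bit.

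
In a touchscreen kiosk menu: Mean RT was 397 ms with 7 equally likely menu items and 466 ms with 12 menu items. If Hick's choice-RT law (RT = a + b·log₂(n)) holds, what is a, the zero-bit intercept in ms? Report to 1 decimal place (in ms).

Slope: b = (466 − 397) / (log₂ 12 − log₂ 7) = 69/0.7776 = 88.734 ms/bit.
a = RT₁ − b·log₂ n₁ = 397 − 88.734 × 2.8074 = 147.893 ms.

147.9 ms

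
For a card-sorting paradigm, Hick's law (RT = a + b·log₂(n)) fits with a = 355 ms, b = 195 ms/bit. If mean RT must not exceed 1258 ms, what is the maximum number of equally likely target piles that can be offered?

24

Set 355 + 195·log₂ n ≤ 1258 → log₂ n ≤ (1258 − 355)/195 = 4.6308.
So n ≤ 2^4.6308 = 24.774; the largest integer n is 24.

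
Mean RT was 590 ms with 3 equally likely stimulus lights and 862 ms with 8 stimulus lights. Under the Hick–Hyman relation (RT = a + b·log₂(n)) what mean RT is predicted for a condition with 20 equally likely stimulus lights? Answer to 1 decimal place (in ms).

1116.1 ms

With log₂ n on the abscissa the relation is linear; from the two conditions:
  b = (862 − 590) / (log₂ 8 − log₂ 3) = 272 / (3 − 1.5850) = 192.221 ms/bit
  a = 590 − 192.221 × 1.5850 = 285.337 ms
Then RT(20) = 285.337 + 192.221 × log₂ 20 = 285.337 + 192.221 × 4.3219 ≈ 1116.102 ms.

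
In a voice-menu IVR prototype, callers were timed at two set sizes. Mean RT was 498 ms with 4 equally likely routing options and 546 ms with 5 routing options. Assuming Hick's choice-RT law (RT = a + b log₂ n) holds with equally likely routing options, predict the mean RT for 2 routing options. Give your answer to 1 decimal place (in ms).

With log₂ n on the abscissa the relation is linear; from the two conditions:
  b = (546 − 498) / (log₂ 5 − log₂ 4) = 48 / (2.3219 − 2) = 149.102 ms/bit
  a = 498 − 149.102 × 2 = 199.797 ms
Then RT(2) = 199.797 + 149.102 × log₂ 2 = 199.797 + 149.102 × 1 ≈ 348.898 ms.

348.9 ms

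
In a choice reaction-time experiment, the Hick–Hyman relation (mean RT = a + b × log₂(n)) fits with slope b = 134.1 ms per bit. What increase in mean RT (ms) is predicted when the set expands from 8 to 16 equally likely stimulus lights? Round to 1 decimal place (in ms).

134.1 ms

ΔRT = (a + b log₂ n₂) − (a + b log₂ n₁) = b·(log₂ n₂ − log₂ n₁).
log₂(16) − log₂(8) = log₂(16/8) = log₂(2) = 1.
ΔRT = 134.1 × 1.0000 = 134.100 ms.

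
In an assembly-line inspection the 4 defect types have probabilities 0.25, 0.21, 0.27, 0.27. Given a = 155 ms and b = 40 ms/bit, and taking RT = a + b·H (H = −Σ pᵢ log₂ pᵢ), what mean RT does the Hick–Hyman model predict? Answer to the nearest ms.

H = 0.25·log₂(1/0.25) + 0.21·log₂(1/0.21) + 0.27·log₂(1/0.27) + 0.27·log₂(1/0.27) = 1.9929 bits.
RT = 155 + 40 × 1.9929 = 234.71 ms.

235 ms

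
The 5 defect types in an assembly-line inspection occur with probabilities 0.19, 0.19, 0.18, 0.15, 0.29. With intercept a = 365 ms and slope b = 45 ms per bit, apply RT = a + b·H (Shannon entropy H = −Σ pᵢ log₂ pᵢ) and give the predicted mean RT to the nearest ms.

H = 0.19·log₂(1/0.19) + 0.19·log₂(1/0.19) + 0.18·log₂(1/0.18) + 0.15·log₂(1/0.15) + 0.29·log₂(1/0.29) = 2.2842 bits.
RT = 365 + 45 × 2.2842 = 467.79 ms.

468 ms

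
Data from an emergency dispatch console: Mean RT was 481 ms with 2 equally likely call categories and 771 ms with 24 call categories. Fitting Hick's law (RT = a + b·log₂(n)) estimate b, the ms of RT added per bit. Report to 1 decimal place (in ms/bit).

Slope: b = (771 − 481) / (log₂ 24 − log₂ 2) = 290/3.5850 = 80.893 ms/bit.

80.9 ms/bit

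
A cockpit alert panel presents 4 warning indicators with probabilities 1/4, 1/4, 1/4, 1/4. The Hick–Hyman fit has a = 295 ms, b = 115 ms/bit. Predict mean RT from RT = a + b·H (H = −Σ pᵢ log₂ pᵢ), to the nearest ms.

Each term −pᵢ log₂ pᵢ: 0.25·2 + 0.25·2 + 0.25·2 + 0.25·2; summed, H = 2.000 bits.
Mean RT = a + bH = 295 + 115·2.000 = 525.00 ms.

525 ms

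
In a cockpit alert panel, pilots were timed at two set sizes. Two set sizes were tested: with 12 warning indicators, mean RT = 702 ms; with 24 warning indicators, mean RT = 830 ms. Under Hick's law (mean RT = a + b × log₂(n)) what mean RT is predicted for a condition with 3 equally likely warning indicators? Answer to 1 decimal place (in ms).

446.0 ms

With log₂ n on the abscissa the relation is linear; from the two conditions:
  b = (830 − 702) / (log₂ 24 − log₂ 12) = 128 / (4.5850 − 3.5850) = 128.000 ms/bit
  a = 702 − 128.000 × 3.5850 = 243.125 ms
Then RT(3) = 243.125 + 128.000 × log₂ 3 = 243.125 + 128.000 × 1.5850 ≈ 446.000 ms.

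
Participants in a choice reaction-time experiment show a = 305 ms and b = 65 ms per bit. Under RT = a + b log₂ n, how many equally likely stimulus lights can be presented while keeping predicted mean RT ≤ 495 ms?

65·log₂ n ≤ 495 − 305 = 190, giving log₂ n ≤ 2.9231 and n ≤ 7.585. The largest whole number is 7.

7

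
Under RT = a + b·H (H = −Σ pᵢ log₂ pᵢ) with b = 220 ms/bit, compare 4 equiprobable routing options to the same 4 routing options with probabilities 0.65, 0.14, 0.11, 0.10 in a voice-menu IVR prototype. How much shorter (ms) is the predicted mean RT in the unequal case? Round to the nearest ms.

114 ms

The RT saving is b·ΔH. Equiprobable H₀ = log₂(4) = 2.0000 bits; with the given probabilities H = 1.4836 bits.
b·(H₀ − H) = 220 × (2.0000 − 1.4836) = 113.62 ms.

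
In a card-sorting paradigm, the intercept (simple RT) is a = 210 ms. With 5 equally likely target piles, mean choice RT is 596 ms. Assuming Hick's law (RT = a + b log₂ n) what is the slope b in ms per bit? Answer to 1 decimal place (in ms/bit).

166.2 ms/bit

5 alternatives carry log₂ 5 = 2.3219 bits; the choice cost is 596 − 210 = 386 ms, so b = 386/2.3219 = 166.241 ms/bit.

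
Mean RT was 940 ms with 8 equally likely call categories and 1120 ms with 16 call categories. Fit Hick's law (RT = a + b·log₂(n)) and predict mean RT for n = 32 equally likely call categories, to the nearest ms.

1300 ms

Solve the two-equation system in a and b:
  b = (1120 − 940) / (log₂ 16 − log₂ 8) = 180 / (4 − 3) = 180 ms/bit
  a = 940 − 180 × 3 = 400 ms
Then RT(32) = 400 + 180 × log₂ 32 = 400 + 180 × 5 ≈ 1300.000 ms.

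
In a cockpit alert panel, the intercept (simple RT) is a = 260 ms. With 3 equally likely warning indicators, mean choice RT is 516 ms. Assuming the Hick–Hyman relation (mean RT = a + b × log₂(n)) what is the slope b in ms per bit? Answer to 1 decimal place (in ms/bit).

log₂(3) = 1.5850 bits.
b = (RT − a)/log₂ n = (516 − 260) / 1.5850 = 161.518 ms/bit.

161.5 ms/bit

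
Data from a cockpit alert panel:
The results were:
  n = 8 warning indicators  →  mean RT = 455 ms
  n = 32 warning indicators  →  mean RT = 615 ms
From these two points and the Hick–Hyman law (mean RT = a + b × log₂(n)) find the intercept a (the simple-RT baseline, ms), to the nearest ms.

215 ms

The slope on a log₂ axis is (615 − 455) / (5 − 3) = 80 ms/bit.
a = RT₁ − b·log₂ n₁ = 455 − 80 × 3 = 215.000 ms.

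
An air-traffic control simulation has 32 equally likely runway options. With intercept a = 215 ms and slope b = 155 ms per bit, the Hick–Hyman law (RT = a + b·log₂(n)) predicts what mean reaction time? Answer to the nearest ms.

990 ms

log₂(32) = 5 bits, so RT = 215 + 155 × 5 ≈ 990.000 ms.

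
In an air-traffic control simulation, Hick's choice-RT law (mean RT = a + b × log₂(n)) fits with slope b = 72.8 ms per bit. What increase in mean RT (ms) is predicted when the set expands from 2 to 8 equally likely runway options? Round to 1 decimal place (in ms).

145.6 ms

Only the slope matters, since a is common to both: ΔRT = b·log₂(n₂/n₁).
log₂(8) − log₂(2) = log₂(8/2) = log₂(4) = 2.
ΔRT = 72.8 × 2.0000 = 145.600 ms.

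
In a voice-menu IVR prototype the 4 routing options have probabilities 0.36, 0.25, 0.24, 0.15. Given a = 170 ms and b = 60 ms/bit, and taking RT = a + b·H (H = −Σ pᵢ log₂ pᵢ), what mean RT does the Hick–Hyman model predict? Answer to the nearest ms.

286 ms

Entropy contributions −pᵢ log₂ pᵢ: 0.5306, 0.5000, 0.4941, 0.4105; sum H = 1.9353 bits.
RT = a + bH = 170 + 60·1.9353 = 286.12 ms.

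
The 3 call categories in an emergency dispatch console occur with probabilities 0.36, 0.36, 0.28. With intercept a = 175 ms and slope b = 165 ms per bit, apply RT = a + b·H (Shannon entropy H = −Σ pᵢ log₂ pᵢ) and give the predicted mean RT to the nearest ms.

435 ms

H = 0.36·log₂(1/0.36) + 0.36·log₂(1/0.36) + 0.28·log₂(1/0.28) = 1.5755 bits.
RT = 175 + 165 × 1.5755 = 434.95 ms.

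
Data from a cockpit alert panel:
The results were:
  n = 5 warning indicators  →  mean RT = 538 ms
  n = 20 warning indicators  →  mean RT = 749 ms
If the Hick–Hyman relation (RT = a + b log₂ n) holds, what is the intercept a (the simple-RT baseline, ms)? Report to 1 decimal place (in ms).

293.0 ms

b = (RT₂ − RT₁)/(log₂ n₂ − log₂ n₁) = (749 − 538)/(4.3219 − 2.3219) = 105.500 ms/bit.
Intercept: a = 538 − 105.500·log₂(5) = 293.037 ms.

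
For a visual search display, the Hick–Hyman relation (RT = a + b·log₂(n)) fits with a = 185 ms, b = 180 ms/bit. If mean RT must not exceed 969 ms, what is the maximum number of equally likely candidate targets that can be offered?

20

Information budget: (969 − 185)/180 = 4.3556 bits, so n ≤ 2^4.3556 = 20.472 → at most 20.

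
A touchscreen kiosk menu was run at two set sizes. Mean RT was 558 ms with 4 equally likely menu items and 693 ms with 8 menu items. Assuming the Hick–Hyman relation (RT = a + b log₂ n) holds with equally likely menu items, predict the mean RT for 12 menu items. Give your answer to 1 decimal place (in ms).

772.0 ms

Fit slope and intercept:
  b = (693 − 558) / (log₂ 8 − log₂ 4) = 135 / (3 − 2) = 135.000 ms/bit
  a = 558 − 135.000 × 2 = 288.000 ms
Then RT(12) = 288.000 + 135.000 × log₂ 12 = 288.000 + 135.000 × 3.5850 ≈ 771.970 ms.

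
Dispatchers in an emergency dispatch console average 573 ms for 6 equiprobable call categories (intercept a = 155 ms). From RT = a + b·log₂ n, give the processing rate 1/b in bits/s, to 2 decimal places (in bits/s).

Choice component = 573 − 155 = 418 ms over log₂(6) = 2.5850 bits.
b = 418 / 2.5850 = 161.704 ms/bit, so 1/b = 6.184 bits/s.

6.18 bits/s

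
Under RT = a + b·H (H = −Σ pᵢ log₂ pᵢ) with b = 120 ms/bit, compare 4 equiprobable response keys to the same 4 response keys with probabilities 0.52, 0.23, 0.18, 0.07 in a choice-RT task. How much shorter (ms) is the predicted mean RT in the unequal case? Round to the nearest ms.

The RT saving is b·ΔH. Equiprobable H₀ = log₂(4) = 2.0000 bits; with the given probabilities H = 1.6921 bits.
b·(H₀ − H) = 120 × (2.0000 − 1.6921) = 36.95 ms.

37 ms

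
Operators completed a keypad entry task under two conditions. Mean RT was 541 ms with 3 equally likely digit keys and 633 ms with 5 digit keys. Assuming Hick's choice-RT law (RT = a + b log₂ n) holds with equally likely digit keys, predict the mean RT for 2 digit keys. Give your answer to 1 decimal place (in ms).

Fit slope and intercept:
  b = (633 − 541) / (log₂ 5 − log₂ 3) = 92 / (2.3219 − 1.5850) = 124.836 ms/bit
  a = 541 − 124.836 × 1.5850 = 343.139 ms
Then RT(2) = 343.139 + 124.836 × log₂ 2 = 343.139 + 124.836 × 1 ≈ 467.975 ms.

468.0 ms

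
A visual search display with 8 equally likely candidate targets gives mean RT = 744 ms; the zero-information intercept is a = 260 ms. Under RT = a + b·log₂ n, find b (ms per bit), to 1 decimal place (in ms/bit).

8 alternatives carry log₂ 8 = 3 bits; the choice cost is 744 − 260 = 484 ms, so b = 484/3 = 161.333 ms/bit.

161.3 ms/bit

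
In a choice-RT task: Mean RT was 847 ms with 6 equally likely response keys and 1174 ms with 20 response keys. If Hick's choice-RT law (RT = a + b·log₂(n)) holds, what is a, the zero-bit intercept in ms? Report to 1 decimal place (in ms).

The slope on a log₂ axis is (1174 − 847) / (4.3219 − 2.5850) = 188.259 ms/bit.
a = RT₁ − b·log₂ n₁ = 847 − 188.259 × 2.5850 = 360.357 ms.

360.4 ms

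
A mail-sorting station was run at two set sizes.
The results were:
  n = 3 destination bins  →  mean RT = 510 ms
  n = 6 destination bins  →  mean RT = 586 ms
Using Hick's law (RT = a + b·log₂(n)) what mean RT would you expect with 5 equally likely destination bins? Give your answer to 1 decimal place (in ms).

566.0 ms

RT is linear in log₂ n, so two points fix the line:
  b = (586 − 510) / (log₂ 6 − log₂ 3) = 76 / (2.5850 − 1.5850) = 76.000 ms/bit
  a = 510 − 76.000 × 1.5850 = 389.543 ms
Then RT(5) = 389.543 + 76.000 × log₂ 5 = 389.543 + 76.000 × 2.3219 ≈ 566.009 ms.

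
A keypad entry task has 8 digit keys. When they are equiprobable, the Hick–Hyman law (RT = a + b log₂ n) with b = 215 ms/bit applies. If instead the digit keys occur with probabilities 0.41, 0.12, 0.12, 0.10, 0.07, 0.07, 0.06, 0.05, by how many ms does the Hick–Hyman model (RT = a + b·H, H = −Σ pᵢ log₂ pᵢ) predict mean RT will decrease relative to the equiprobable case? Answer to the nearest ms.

88 ms

Equiprobable entropy H₀ = log₂ 8 = 3.0000 bits.
Skewed entropy H = −Σ pᵢ log₂ pᵢ = 2.5905 bits.
ΔRT = b·(H₀ − H) = 215 × 0.4095 = 88.05 ms.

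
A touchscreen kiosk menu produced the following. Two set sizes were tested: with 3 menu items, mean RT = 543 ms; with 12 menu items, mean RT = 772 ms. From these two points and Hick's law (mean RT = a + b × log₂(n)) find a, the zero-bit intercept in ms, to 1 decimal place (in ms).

361.5 ms

The slope on a log₂ axis is (772 − 543) / (3.5850 − 1.5850) = 114.500 ms/bit.
a = RT₁ − b·log₂ n₁ = 543 − 114.500 × 1.5850 = 361.522 ms.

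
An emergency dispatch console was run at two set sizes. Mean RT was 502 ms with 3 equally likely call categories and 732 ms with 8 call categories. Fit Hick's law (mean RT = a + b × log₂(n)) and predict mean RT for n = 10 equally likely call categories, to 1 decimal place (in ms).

Fit slope and intercept:
  b = (732 − 502) / (log₂ 8 − log₂ 3) = 230 / (3 − 1.5850) = 162.540 ms/bit
  a = 502 − 162.540 × 1.5850 = 244.380 ms
Then RT(10) = 244.380 + 162.540 × log₂ 10 = 244.380 + 162.540 × 3.3219 ≈ 784.326 ms.

784.3 ms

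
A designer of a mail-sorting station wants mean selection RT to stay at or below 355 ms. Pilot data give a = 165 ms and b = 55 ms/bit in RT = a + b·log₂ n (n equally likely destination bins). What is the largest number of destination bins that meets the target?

Information budget: (355 − 165)/55 = 3.4545 bits, so n ≤ 2^3.4545 = 10.963 → at most 10.

10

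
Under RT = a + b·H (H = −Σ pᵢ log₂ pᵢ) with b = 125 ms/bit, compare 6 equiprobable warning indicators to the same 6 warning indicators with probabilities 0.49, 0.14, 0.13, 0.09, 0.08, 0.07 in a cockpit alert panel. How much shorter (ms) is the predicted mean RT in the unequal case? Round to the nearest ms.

Equiprobable entropy H₀ = log₂ 6 = 2.5850 bits.
Skewed entropy H = −Σ pᵢ log₂ pᵢ = 2.1568 bits.
ΔRT = b·(H₀ − H) = 125 × 0.4282 = 53.53 ms.

54 ms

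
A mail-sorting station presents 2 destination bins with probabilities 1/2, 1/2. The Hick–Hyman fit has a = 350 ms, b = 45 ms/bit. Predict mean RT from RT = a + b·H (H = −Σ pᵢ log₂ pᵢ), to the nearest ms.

395 ms

Each term −pᵢ log₂ pᵢ: 0.5·1 + 0.5·1; summed, H = 1.000 bits.
Mean RT = a + bH = 350 + 45·1.000 = 395.00 ms.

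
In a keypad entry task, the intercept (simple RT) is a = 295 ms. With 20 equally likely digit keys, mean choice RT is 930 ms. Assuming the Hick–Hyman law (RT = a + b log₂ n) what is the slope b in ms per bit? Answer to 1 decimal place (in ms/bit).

146.9 ms/bit

b = (930 − 295) / log₂(20) = 635 / 4.3219 = 146.925 ms/bit.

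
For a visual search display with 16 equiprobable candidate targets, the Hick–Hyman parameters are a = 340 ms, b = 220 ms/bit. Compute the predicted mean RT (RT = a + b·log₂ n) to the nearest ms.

1220 ms

log₂(16) = 4 bits, so RT = 340 + 220 × 4 ≈ 1220.000 ms.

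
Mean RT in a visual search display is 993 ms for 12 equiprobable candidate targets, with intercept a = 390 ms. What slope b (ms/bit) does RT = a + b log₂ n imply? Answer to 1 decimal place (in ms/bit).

12 alternatives carry log₂ 12 = 3.5850 bits; the choice cost is 993 − 390 = 603 ms, so b = 603/3.5850 = 168.203 ms/bit.

168.2 ms/bit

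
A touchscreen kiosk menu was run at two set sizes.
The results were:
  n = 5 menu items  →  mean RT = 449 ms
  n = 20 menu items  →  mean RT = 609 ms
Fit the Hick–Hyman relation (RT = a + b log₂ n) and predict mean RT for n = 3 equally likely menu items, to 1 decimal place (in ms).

With log₂ n on the abscissa the relation is linear; from the two conditions:
  b = (609 − 449) / (log₂ 20 − log₂ 5) = 160 / (4.3219 − 2.3219) = 80.000 ms/bit
  a = 449 − 80.000 × 2.3219 = 263.246 ms
Then RT(3) = 263.246 + 80.000 × log₂ 3 = 263.246 + 80.000 × 1.5850 ≈ 390.043 ms.

390.0 ms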